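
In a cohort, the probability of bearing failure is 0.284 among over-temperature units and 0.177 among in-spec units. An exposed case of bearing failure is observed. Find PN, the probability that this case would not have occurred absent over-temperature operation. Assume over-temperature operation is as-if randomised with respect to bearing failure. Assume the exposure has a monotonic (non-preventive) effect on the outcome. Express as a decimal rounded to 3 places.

PN ≈ 0.377

Let p₁ = 0.284, p₀ = 0.177.
Under exogeneity and monotonicity, PN = (p₁ − p₀) / p₁.
PN = (0.284 − 0.177) / 0.284 = 0.107 / 0.284 ≈ 0.3768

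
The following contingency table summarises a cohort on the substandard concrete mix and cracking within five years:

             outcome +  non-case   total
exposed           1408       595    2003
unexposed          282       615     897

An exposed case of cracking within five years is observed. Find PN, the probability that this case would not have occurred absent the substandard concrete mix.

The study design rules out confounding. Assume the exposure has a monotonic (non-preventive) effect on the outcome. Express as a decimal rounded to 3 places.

PN ≈ 0.553

p₁ = P(outcome | exposed) = 1408/2003 = 0.70295
p₀ = P(outcome | unexposed) = 282/897 = 0.31438
Under exogeneity and monotonicity, PN = (p₁ − p₀)/p₁.
PN = (0.70295 − 0.31438) / 0.70295 ≈ 0.5528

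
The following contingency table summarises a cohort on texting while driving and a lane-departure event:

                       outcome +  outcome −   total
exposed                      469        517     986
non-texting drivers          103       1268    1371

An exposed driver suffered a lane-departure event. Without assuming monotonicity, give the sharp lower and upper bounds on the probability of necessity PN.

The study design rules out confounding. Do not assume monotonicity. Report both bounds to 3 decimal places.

p₁ = P(outcome | exposed) = 469/986 = 0.47566
p₀ = P(outcome | unexposed) = 103/1371 = 0.075128
Under exogeneity alone the bounds on PN are max{0,(p₁−p₀)/p₁} ≤ PN ≤ min{1,(1−p₀)/p₁}.
  lower = (p₁ − p₀)/p₁ = 0.40053 / 0.47566 ≈ 0.8421
  upper = min{1, (1 − p₀)/p₁} = 0.92487 / 0.47566 ≈ 1.9444 → capped at 1

0.842 ≤ PN ≤ 1.000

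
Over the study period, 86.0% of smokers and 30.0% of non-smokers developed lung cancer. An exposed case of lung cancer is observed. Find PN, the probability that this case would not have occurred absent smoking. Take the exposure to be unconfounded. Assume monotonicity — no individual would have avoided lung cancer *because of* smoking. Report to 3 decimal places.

p₁ = 0.86, p₀ = 0.3.
Under exogeneity and monotonicity, PN = (p₁ − p₀) / p₁.
PN = (0.86 − 0.3) / 0.86 = 0.56 / 0.86 ≈ 0.6512

PN ≈ 0.651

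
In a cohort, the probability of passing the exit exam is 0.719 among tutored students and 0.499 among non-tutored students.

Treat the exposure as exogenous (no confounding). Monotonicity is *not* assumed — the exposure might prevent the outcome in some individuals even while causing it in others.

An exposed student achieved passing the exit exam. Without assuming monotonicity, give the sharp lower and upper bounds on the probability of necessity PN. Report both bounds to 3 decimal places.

0.306 ≤ PN ≤ 0.697

Let p₁ = 0.719, p₀ = 0.499.
Under exogeneity alone the bounds on PN are max{0,(p₁−p₀)/p₁} ≤ PN ≤ min{1,(1−p₀)/p₁}.
  lower = (p₁ − p₀)/p₁ = 0.22 / 0.719 ≈ 0.3060
  upper = min{1, (1 − p₀)/p₁} = 0.501 / 0.719 ≈ 0.6968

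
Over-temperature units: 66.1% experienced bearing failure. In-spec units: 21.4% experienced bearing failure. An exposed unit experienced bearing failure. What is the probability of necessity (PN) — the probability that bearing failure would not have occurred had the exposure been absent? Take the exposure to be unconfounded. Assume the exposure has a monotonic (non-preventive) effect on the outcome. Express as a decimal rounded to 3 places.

p₁ = 0.661, p₀ = 0.214.
Under exogeneity and monotonicity, PN = (p₁ − p₀) / p₁.
PN = (0.661 − 0.214) / 0.661 = 0.447 / 0.661 ≈ 0.6762

PN ≈ 0.676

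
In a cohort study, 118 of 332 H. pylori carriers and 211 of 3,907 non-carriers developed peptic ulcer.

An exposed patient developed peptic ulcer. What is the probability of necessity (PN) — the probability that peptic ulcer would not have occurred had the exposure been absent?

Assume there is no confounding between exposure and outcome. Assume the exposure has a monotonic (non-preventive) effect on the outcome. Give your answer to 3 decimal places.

PN ≈ 0.848

p₁ = P(outcome | exposed) = 118/332 = 0.35542
p₀ = P(outcome | unexposed) = 211/3907 = 0.054006
Under exogeneity and monotonicity, PN = (p₁ − p₀) / p₁.
PN = (0.35542 − 0.054006) / 0.35542 = 0.30142 / 0.35542 ≈ 0.8481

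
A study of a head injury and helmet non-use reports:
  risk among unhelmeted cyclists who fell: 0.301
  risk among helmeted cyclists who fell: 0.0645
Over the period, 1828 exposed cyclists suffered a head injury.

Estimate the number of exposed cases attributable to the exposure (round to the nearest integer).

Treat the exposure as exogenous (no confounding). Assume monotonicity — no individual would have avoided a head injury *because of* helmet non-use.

Let p₁ = 0.301, p₀ = 0.0645.
PN = (p₁ − p₀)/p₁ = (0.301 − 0.0645) / 0.301 ≈ 0.78571.
Attributable cases ≈ PN × (exposed cases) = 0.78571 × 1828 ≈ 1436.29.

about 1436 cases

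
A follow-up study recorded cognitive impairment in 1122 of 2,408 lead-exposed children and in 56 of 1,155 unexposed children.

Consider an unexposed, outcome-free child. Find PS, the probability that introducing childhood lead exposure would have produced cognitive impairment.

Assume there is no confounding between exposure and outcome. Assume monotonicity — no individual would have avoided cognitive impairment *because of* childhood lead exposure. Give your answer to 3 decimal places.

PS ≈ 0.439

p₁ = P(outcome | exposed) = 1122/2408 = 0.46595
p₀ = P(outcome | unexposed) = 56/1155 = 0.048485
Under exogeneity and monotonicity, PS = (p₁ − p₀) / (1 − p₀).
PS = (0.46595 − 0.048485) / (1 − 0.048485) = 0.41746 / 0.95152 ≈ 0.4387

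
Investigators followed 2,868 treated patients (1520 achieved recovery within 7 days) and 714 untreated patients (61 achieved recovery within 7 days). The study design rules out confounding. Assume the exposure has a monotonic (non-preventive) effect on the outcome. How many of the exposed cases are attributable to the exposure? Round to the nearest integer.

about 1275 cases

p₁ = P(outcome | exposed) = 1520/2868 = 0.52999
p₀ = P(outcome | unexposed) = 61/714 = 0.085434
PN = (p₁ − p₀)/p₁ = (0.52999 − 0.085434) / 0.52999 ≈ 0.83880.
Attributable cases ≈ PN × (exposed cases) = 0.83880 × 1520 ≈ 1274.97.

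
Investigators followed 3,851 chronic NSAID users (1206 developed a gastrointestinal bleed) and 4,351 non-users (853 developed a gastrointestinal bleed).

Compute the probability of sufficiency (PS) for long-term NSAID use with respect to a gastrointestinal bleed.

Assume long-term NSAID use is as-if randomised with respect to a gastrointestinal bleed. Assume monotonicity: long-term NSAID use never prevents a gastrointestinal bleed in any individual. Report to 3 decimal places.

p₁ = P(outcome | exposed) = 1206/3851 = 0.31317
p₀ = P(outcome | unexposed) = 853/4351 = 0.19605
Under exogeneity and monotonicity, PS = (p₁ − p₀) / (1 − p₀).
PS = (0.31317 − 0.19605) / (1 − 0.19605) = 0.11712 / 0.80395 ≈ 0.1457

PS ≈ 0.146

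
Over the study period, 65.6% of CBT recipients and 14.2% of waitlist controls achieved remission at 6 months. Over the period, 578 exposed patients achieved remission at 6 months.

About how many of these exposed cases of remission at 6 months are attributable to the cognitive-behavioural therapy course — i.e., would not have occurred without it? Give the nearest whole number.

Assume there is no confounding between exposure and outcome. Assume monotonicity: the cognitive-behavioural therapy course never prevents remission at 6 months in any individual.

p₁ = 0.656, p₀ = 0.142.
PN = (p₁ − p₀)/p₁ = (0.656 − 0.142) / 0.656 ≈ 0.78354.
Attributable cases ≈ PN × (exposed cases) = 0.78354 × 578 ≈ 452.88.

about 453 cases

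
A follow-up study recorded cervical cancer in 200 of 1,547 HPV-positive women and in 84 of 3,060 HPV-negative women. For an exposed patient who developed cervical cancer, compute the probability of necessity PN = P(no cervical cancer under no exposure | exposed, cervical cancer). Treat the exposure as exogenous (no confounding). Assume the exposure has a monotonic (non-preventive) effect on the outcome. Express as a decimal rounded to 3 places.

PN ≈ 0.788

p₁ = P(outcome | exposed) = 200/1547 = 0.12928
p₀ = P(outcome | unexposed) = 84/3060 = 0.027451
Under exogeneity and monotonicity, PN = (p₁ − p₀) / p₁.
PN = (0.12928 − 0.027451) / 0.12928 = 0.10183 / 0.12928 ≈ 0.7877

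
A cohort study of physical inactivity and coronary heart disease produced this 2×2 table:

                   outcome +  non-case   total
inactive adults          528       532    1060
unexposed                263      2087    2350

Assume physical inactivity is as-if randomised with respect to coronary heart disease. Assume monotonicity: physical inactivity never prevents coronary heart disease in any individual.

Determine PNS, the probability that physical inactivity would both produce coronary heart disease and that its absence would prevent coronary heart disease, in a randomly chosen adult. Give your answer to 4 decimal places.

p₁ = P(outcome | exposed) = 528/1060 = 0.49811
p₀ = P(outcome | unexposed) = 263/2350 = 0.11191
Under exogeneity and monotonicity, PNS = p₁ − p₀.
PNS = 0.49811 − 0.11191 = 0.3862

PNS ≈ 0.3862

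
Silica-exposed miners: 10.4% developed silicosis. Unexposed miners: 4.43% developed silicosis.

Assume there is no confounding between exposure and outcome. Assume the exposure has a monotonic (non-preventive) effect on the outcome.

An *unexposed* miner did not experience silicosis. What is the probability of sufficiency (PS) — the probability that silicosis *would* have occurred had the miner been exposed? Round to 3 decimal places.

PS ≈ 0.062

p₁ = 0.104, p₀ = 0.0443.
Under exogeneity and monotonicity, PS = (p₁ − p₀) / (1 − p₀).
PS = (0.104 − 0.0443) / (1 − 0.0443) = 0.0597 / 0.9557 ≈ 0.0625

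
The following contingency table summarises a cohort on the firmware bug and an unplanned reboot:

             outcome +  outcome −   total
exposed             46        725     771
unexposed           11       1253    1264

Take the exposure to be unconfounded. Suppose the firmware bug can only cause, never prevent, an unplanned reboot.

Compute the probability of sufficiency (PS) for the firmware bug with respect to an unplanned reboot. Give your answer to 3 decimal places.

PS ≈ 0.051

p₁ = P(outcome | exposed) = 46/771 = 0.059663
p₀ = P(outcome | unexposed) = 11/1264 = 0.0087025
Under exogeneity and monotonicity, PS = (p₁ − p₀) / (1 − p₀).
PS = (0.059663 − 0.0087025) / (1 − 0.0087025) = 0.05096 / 0.9913 ≈ 0.0514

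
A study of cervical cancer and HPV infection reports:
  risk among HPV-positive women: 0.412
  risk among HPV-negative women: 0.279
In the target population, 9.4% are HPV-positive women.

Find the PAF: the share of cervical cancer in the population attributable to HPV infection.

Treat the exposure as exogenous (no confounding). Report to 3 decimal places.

Let p₁ = 0.412, p₀ = 0.279.
Overall risk P(Y=1) = π·p₁ + (1−π)·p₀ = 0.094×0.412 + 0.906×0.279 = 0.2915.
Under exogeneity, PAF = [P(Y=1) − p₀] / P(Y=1).
PAF = (0.2915 − 0.279) / 0.2915 ≈ 0.0429

PAF ≈ 0.043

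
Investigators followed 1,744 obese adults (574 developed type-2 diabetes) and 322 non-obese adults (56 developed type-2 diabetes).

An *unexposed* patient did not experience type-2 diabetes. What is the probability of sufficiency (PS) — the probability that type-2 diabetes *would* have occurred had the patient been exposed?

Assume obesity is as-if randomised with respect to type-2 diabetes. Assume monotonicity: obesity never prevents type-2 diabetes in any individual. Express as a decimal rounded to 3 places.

PS ≈ 0.188

p₁ = P(outcome | exposed) = 574/1744 = 0.32913
p₀ = P(outcome | unexposed) = 56/322 = 0.17391
Under exogeneity and monotonicity, PS = (p₁ − p₀) / (1 − p₀).
PS = (0.32913 − 0.17391) / (1 − 0.17391) = 0.15522 / 0.82609 ≈ 0.1879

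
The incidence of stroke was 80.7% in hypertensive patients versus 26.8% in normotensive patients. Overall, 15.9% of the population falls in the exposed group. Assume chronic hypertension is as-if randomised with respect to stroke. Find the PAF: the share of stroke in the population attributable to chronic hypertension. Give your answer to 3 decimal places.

p₁ = 0.807, p₀ = 0.268.
Overall risk P(Y=1) = π·p₁ + (1−π)·p₀ = 0.159×0.807 + 0.841×0.268 = 0.3537.
Under exogeneity, PAF = [P(Y=1) − p₀] / P(Y=1).
PAF = (0.3537 − 0.268) / 0.3537 ≈ 0.2423

PAF ≈ 0.242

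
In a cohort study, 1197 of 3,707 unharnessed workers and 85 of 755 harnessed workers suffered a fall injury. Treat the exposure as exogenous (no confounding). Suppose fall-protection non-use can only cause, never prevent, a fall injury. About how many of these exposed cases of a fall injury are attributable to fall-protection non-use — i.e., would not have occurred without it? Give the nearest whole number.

p₁ = P(outcome | exposed) = 1197/3707 = 0.3229
p₀ = P(outcome | unexposed) = 85/755 = 0.11258
PN = (p₁ − p₀)/p₁ = (0.3229 − 0.11258) / 0.3229 ≈ 0.65134.
Attributable cases ≈ PN × (exposed cases) = 0.65134 × 1197 ≈ 779.66.

about 780 cases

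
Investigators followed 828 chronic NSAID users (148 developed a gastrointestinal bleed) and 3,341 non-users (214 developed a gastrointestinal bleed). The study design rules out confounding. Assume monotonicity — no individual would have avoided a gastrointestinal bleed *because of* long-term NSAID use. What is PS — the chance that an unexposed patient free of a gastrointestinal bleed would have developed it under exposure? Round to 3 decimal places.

PS ≈ 0.123

p₁ = P(outcome | exposed) = 148/828 = 0.17874
p₀ = P(outcome | unexposed) = 214/3341 = 0.064053
Under exogeneity and monotonicity, PS = (p₁ − p₀) / (1 − p₀).
PS = (0.17874 − 0.064053) / (1 − 0.064053) = 0.11469 / 0.93595 ≈ 0.1225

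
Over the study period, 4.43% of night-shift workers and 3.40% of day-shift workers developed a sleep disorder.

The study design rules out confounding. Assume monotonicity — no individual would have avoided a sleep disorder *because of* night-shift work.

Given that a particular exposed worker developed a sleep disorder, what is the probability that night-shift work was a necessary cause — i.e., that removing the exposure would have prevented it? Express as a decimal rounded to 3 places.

PN ≈ 0.233

p₁ = 0.0443, p₀ = 0.034.
Under exogeneity and monotonicity, PN = (p₁ − p₀) / p₁.
PN = (0.0443 − 0.034) / 0.0443 = 0.0103 / 0.0443 ≈ 0.2325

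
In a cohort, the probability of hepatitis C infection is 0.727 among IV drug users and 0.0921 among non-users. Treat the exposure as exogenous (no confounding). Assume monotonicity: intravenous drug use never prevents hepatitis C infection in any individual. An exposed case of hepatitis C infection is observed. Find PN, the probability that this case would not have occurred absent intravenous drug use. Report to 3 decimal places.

PN ≈ 0.873

Let p₁ = 0.727, p₀ = 0.0921.
Under exogeneity and monotonicity, PN = (p₁ − p₀) / p₁.
PN = (0.727 − 0.0921) / 0.727 = 0.6349 / 0.727 ≈ 0.8733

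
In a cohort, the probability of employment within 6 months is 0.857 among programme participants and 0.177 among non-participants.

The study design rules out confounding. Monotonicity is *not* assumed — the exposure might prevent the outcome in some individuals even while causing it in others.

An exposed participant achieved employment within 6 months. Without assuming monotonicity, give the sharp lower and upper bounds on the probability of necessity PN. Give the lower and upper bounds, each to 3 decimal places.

Let p₁ = 0.857, p₀ = 0.177.
Under exogeneity alone the bounds on PN are max{0,(p₁−p₀)/p₁} ≤ PN ≤ min{1,(1−p₀)/p₁}.
  lower = (p₁ − p₀)/p₁ = 0.68 / 0.857 ≈ 0.7935
  upper = min{1, (1 − p₀)/p₁} = 0.823 / 0.857 ≈ 0.9603

0.793 ≤ PN ≤ 0.960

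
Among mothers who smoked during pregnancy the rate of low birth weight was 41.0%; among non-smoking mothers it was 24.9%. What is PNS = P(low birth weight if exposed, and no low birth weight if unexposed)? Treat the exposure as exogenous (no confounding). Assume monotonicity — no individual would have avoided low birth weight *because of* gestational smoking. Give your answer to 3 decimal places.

PNS ≈ 0.161

p₁ = 0.41, p₀ = 0.249.
Under exogeneity and monotonicity, PNS = p₁ − p₀.
PNS = 0.41 − 0.249 = 0.161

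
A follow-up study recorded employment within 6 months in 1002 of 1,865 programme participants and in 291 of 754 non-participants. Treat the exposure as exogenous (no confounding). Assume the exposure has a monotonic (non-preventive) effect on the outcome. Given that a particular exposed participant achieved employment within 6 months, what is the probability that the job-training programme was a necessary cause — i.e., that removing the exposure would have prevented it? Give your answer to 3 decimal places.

p₁ = P(outcome | exposed) = 1002/1865 = 0.53727
p₀ = P(outcome | unexposed) = 291/754 = 0.38594
Under exogeneity and monotonicity, PN = (p₁ − p₀) / p₁.
PN = (0.53727 − 0.38594) / 0.53727 = 0.15132 / 0.53727 ≈ 0.2817

PN ≈ 0.282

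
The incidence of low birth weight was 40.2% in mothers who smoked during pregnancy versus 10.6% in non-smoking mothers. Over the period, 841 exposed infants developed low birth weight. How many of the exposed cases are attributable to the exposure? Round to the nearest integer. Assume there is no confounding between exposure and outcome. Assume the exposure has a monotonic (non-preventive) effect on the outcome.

about 619 cases

p₁ = 0.402, p₀ = 0.106.
PN = (p₁ − p₀)/p₁ = (0.402 − 0.106) / 0.402 ≈ 0.73632.
Attributable cases ≈ PN × (exposed cases) = 0.73632 × 841 ≈ 619.24.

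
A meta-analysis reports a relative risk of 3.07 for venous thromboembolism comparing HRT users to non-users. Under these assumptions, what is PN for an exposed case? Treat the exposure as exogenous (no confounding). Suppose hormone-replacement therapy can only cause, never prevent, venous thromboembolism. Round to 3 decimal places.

Under exogeneity and monotonicity, PN = (RR − 1) / RR = 1 − 1/RR.
PN = (3.07 − 1) / 3.07 = 2.07 / 3.07 ≈ 0.6743

PN ≈ 0.674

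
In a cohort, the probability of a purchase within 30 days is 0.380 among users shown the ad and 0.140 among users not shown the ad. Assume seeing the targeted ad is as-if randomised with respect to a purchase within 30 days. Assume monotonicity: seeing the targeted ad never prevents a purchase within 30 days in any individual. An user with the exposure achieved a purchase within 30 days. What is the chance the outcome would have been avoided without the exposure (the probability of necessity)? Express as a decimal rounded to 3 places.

PN ≈ 0.632

Let p₁ = 0.38, p₀ = 0.14.
Under exogeneity and monotonicity, PN = (p₁ − p₀) / p₁.
PN = (0.38 − 0.14) / 0.38 = 0.24 / 0.38 ≈ 0.6316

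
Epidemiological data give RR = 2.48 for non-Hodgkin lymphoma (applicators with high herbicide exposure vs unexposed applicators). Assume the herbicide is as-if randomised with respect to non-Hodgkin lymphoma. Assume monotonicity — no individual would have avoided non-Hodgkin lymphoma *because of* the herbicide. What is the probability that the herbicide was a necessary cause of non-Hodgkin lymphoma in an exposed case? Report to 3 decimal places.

Under exogeneity and monotonicity, PN = (RR − 1) / RR = 1 − 1/RR.
PN = (2.48 − 1) / 2.48 = 1.48 / 2.48 ≈ 0.5968

PN ≈ 0.597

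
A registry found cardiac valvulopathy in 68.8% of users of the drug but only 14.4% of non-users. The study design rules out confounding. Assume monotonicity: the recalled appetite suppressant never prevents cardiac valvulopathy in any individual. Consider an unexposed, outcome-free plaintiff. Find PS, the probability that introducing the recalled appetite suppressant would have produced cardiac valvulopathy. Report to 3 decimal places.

p₁ = 0.688, p₀ = 0.144.
Under exogeneity and monotonicity, PS = (p₁ − p₀) / (1 − p₀).
PS = (0.688 − 0.144) / (1 − 0.144) = 0.544 / 0.856 ≈ 0.6355

PS ≈ 0.636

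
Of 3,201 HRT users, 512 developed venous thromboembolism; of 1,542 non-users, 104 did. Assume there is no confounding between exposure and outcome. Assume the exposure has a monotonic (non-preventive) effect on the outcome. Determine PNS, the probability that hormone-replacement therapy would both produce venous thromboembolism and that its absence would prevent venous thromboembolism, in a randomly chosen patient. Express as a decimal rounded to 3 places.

PNS ≈ 0.093

p₁ = P(outcome | exposed) = 512/3201 = 0.15995
p₀ = P(outcome | unexposed) = 104/1542 = 0.067445
Under exogeneity and monotonicity, PNS = p₁ − p₀.
PNS = 0.15995 − 0.067445 = 0.092505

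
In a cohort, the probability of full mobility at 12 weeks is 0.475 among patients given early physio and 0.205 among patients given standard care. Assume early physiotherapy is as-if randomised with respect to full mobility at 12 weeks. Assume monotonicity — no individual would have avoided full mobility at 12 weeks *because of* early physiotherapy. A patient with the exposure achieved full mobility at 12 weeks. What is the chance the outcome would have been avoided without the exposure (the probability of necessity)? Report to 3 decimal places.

PN ≈ 0.568

Let p₁ = 0.475, p₀ = 0.205.
Under exogeneity and monotonicity, PN = (p₁ − p₀) / p₁.
PN = (0.475 − 0.205) / 0.475 = 0.27 / 0.475 ≈ 0.5684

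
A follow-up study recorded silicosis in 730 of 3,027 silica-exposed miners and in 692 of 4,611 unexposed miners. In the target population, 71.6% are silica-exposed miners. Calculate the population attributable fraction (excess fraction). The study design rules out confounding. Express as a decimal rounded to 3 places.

PAF ≈ 0.303

p₁ = P(outcome | exposed) = 730/3027 = 0.24116
p₀ = P(outcome | unexposed) = 692/4611 = 0.15008
Overall risk P(Y=1) = π·p₁ + (1−π)·p₀ = 0.716×0.24116 + 0.284×0.15008 = 0.21529.
Under exogeneity, PAF = [P(Y=1) − p₀] / P(Y=1).
PAF = (0.21529 − 0.15008) / 0.21529 ≈ 0.3029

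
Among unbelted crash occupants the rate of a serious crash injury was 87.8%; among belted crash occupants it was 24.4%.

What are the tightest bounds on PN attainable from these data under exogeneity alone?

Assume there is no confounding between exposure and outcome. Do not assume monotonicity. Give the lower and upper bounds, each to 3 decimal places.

p₁ = 0.878, p₀ = 0.244.
Under exogeneity alone the bounds on PN are max{0,(p₁−p₀)/p₁} ≤ PN ≤ min{1,(1−p₀)/p₁}.
  lower = (p₁ − p₀)/p₁ = 0.634 / 0.878 ≈ 0.7221
  upper = min{1, (1 − p₀)/p₁} = 0.756 / 0.878 ≈ 0.8610

0.722 ≤ PN ≤ 0.861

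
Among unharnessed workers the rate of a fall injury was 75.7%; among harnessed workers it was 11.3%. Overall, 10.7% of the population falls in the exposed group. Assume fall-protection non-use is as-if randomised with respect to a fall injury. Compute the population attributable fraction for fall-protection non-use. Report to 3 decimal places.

PAF ≈ 0.379

p₁ = 0.757, p₀ = 0.113.
Overall risk P(Y=1) = π·p₁ + (1−π)·p₀ = 0.107×0.757 + 0.893×0.113 = 0.18191.
Under exogeneity, PAF = [P(Y=1) − p₀] / P(Y=1).
PAF = (0.18191 − 0.113) / 0.18191 ≈ 0.3788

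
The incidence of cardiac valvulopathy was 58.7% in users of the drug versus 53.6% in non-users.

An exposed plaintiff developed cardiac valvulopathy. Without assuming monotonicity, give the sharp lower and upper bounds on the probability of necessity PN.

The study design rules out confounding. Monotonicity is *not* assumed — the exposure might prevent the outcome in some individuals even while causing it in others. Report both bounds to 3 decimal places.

p₁ = 0.587, p₀ = 0.536.
Under exogeneity alone the bounds on PN are max{0,(p₁−p₀)/p₁} ≤ PN ≤ min{1,(1−p₀)/p₁}.
  lower = (p₁ − p₀)/p₁ = 0.051 / 0.587 ≈ 0.0869
  upper = min{1, (1 − p₀)/p₁} = 0.464 / 0.587 ≈ 0.7905

0.087 ≤ PN ≤ 0.790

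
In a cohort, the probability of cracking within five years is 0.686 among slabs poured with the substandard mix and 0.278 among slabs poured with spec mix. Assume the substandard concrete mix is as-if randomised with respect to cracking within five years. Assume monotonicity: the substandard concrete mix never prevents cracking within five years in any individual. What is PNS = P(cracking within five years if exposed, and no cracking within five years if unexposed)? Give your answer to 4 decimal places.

Let p₁ = 0.686, p₀ = 0.278.
Under exogeneity and monotonicity, PNS = p₁ − p₀.
PNS = 0.686 − 0.278 = 0.408

PNS ≈ 0.4080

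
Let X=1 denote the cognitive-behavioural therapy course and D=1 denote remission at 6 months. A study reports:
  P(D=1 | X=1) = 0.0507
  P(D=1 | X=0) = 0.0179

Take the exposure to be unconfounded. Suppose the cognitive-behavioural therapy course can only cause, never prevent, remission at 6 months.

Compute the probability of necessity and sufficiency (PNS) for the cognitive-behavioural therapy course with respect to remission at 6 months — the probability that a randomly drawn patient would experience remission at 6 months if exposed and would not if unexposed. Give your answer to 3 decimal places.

PNS ≈ 0.033

Let p₁ = 0.0507, p₀ = 0.0179.
Under exogeneity and monotonicity, PNS = p₁ − p₀.
PNS = 0.0507 − 0.0179 = 0.0328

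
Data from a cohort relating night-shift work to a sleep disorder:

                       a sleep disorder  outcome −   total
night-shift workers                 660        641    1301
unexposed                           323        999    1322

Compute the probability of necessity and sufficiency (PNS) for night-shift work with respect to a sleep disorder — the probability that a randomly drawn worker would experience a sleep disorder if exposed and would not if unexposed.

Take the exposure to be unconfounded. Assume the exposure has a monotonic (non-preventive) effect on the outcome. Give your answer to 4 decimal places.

PNS ≈ 0.2630

p₁ = P(outcome | exposed) = 660/1301 = 0.5073
p₀ = P(outcome | unexposed) = 323/1322 = 0.24433
Under exogeneity and monotonicity, PNS = p₁ − p₀.
PNS = 0.5073 − 0.24433 = 0.26298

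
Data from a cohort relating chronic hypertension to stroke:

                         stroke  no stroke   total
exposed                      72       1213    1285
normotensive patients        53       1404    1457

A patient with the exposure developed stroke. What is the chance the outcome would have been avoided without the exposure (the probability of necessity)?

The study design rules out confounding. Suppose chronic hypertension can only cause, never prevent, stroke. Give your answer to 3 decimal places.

p₁ = P(outcome | exposed) = 72/1285 = 0.056031
p₀ = P(outcome | unexposed) = 53/1457 = 0.036376
Under exogeneity and monotonicity, PN = (p₁ − p₀)/p₁.
PN = (0.056031 − 0.036376) / 0.056031 ≈ 0.3508

PN ≈ 0.351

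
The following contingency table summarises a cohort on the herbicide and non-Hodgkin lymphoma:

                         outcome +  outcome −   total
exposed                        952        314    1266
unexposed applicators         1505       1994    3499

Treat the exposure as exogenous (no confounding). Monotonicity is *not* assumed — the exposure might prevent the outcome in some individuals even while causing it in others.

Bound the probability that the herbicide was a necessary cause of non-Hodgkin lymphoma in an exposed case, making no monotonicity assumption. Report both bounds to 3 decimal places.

0.428 ≤ PN ≤ 0.758

p₁ = P(outcome | exposed) = 952/1266 = 0.75197
p₀ = P(outcome | unexposed) = 1505/3499 = 0.43012
Under exogeneity alone the bounds on PN are max{0,(p₁−p₀)/p₁} ≤ PN ≤ min{1,(1−p₀)/p₁}.
  lower = (p₁ − p₀)/p₁ = 0.32185 / 0.75197 ≈ 0.4280
  upper = min{1, (1 − p₀)/p₁} = 0.56988 / 0.75197 ≈ 0.7578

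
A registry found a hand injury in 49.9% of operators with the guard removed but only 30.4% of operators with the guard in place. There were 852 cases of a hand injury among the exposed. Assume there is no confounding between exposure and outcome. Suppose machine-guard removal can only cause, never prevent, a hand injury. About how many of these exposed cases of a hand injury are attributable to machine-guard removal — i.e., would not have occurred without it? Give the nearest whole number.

p₁ = 0.499, p₀ = 0.304.
PN = (p₁ − p₀)/p₁ = (0.499 − 0.304) / 0.499 ≈ 0.39078.
Attributable cases ≈ PN × (exposed cases) = 0.39078 × 852 ≈ 332.95.

about 333 cases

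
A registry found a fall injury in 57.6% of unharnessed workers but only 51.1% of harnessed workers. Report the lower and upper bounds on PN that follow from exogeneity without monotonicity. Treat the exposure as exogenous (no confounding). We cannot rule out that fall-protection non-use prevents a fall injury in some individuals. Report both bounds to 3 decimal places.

0.113 ≤ PN ≤ 0.849

p₁ = 0.576, p₀ = 0.511.
Under exogeneity alone the bounds on PN are max{0,(p₁−p₀)/p₁} ≤ PN ≤ min{1,(1−p₀)/p₁}.
  lower = (p₁ − p₀)/p₁ = 0.065 / 0.576 ≈ 0.1128
  upper = min{1, (1 − p₀)/p₁} = 0.489 / 0.576 ≈ 0.8490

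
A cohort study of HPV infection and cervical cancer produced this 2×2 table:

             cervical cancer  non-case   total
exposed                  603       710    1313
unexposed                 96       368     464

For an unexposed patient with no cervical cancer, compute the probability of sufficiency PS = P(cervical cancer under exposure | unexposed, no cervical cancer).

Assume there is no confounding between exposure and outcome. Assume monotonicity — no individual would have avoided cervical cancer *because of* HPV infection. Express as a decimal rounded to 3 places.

PS ≈ 0.318

p₁ = P(outcome | exposed) = 603/1313 = 0.45925
p₀ = P(outcome | unexposed) = 96/464 = 0.2069
Under exogeneity and monotonicity, PS = (p₁ − p₀)/(1 − p₀).
PS = (0.45925 − 0.2069) / 0.7931 ≈ 0.3182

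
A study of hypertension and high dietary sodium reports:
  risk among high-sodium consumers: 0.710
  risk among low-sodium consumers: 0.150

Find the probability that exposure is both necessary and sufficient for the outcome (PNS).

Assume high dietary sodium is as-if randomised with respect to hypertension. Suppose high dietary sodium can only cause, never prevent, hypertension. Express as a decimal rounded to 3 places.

PNS ≈ 0.560

Let p₁ = 0.71, p₀ = 0.15.
Under exogeneity and monotonicity, PNS = p₁ − p₀.
PNS = 0.71 − 0.15 = 0.56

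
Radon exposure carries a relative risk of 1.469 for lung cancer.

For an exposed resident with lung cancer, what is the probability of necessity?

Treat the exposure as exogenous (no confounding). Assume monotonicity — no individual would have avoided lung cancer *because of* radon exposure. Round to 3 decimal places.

PN ≈ 0.319

Under exogeneity and monotonicity, PN = (RR − 1) / RR = 1 − 1/RR.
PN = (1.469 − 1) / 1.469 = 0.469 / 1.469 ≈ 0.3193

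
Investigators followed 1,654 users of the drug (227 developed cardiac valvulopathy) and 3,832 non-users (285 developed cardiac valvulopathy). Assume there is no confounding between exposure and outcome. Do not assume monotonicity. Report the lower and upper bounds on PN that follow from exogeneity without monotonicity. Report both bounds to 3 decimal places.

p₁ = P(outcome | exposed) = 227/1654 = 0.13724
p₀ = P(outcome | unexposed) = 285/3832 = 0.074374
Under exogeneity alone the bounds on PN are max{0,(p₁−p₀)/p₁} ≤ PN ≤ min{1,(1−p₀)/p₁}.
  lower = (p₁ − p₀)/p₁ = 0.062869 / 0.13724 ≈ 0.4581
  upper = min{1, (1 − p₀)/p₁} = 0.92563 / 0.13724 ≈ 6.7444 → capped at 1

0.458 ≤ PN ≤ 1.000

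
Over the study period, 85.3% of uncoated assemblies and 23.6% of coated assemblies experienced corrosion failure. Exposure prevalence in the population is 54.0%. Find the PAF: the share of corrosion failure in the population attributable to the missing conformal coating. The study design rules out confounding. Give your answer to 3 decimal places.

PAF ≈ 0.585

p₁ = 0.853, p₀ = 0.236.
Overall risk P(Y=1) = π·p₁ + (1−π)·p₀ = 0.54×0.853 + 0.46×0.236 = 0.56918.
Under exogeneity, PAF = [P(Y=1) − p₀] / P(Y=1).
PAF = (0.56918 − 0.236) / 0.56918 ≈ 0.5854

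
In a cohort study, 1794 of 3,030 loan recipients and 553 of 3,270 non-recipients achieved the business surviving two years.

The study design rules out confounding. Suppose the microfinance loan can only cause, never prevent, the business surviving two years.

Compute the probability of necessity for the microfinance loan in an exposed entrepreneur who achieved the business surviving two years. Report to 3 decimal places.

p₁ = P(outcome | exposed) = 1794/3030 = 0.59208
p₀ = P(outcome | unexposed) = 553/3270 = 0.16911
Under exogeneity and monotonicity, PN = (p₁ − p₀) / p₁.
PN = (0.59208 − 0.16911) / 0.59208 = 0.42297 / 0.59208 ≈ 0.7144

PN ≈ 0.714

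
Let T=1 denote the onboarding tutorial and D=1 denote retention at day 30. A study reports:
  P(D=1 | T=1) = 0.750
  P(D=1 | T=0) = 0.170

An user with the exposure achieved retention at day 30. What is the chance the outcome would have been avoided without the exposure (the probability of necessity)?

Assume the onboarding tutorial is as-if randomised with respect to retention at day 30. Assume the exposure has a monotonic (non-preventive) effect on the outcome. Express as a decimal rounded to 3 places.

Let p₁ = 0.75, p₀ = 0.17.
Under exogeneity and monotonicity, PN = (p₁ − p₀) / p₁.
PN = (0.75 − 0.17) / 0.75 = 0.58 / 0.75 ≈ 0.7733

PN ≈ 0.773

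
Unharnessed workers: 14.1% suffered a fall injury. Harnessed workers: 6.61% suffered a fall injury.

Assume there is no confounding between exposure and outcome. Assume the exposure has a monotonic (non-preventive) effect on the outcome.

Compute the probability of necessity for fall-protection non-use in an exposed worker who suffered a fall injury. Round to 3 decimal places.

p₁ = 0.141, p₀ = 0.0661.
Under exogeneity and monotonicity, PN = (p₁ − p₀) / p₁.
PN = (0.141 − 0.0661) / 0.141 = 0.0749 / 0.141 ≈ 0.5312

PN ≈ 0.531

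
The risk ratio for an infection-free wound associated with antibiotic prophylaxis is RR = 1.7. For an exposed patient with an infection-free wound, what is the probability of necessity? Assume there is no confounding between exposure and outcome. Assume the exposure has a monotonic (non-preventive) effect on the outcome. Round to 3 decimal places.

PN ≈ 0.412

Under exogeneity and monotonicity, PN = (RR − 1) / RR = 1 − 1/RR.
PN = (1.7 − 1) / 1.7 = 0.7 / 1.7 ≈ 0.4118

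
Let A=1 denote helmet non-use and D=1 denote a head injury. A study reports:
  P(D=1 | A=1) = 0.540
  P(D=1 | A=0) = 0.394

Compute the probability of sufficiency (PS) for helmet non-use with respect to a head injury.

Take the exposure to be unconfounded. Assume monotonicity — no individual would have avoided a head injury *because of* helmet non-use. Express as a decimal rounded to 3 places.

PS ≈ 0.241

Let p₁ = 0.54, p₀ = 0.394.
Under exogeneity and monotonicity, PS = (p₁ − p₀) / (1 − p₀).
PS = (0.54 − 0.394) / (1 − 0.394) = 0.146 / 0.606 ≈ 0.2409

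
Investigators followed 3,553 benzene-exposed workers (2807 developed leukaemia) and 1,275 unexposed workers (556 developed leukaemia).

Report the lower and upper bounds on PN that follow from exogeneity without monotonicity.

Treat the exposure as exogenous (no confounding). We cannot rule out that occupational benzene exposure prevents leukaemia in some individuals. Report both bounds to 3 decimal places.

0.448 ≤ PN ≤ 0.714

p₁ = P(outcome | exposed) = 2807/3553 = 0.79004
p₀ = P(outcome | unexposed) = 556/1275 = 0.43608
Under exogeneity alone the bounds on PN are max{0,(p₁−p₀)/p₁} ≤ PN ≤ min{1,(1−p₀)/p₁}.
  lower = (p₁ − p₀)/p₁ = 0.35396 / 0.79004 ≈ 0.4480
  upper = min{1, (1 − p₀)/p₁} = 0.56392 / 0.79004 ≈ 0.7138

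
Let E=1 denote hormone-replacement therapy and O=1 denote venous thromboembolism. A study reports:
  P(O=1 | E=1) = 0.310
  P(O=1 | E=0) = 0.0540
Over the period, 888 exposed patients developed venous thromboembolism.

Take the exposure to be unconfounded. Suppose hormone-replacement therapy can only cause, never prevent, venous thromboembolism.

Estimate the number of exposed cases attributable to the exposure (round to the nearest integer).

about 733 cases

Let p₁ = 0.31, p₀ = 0.054.
PN = (p₁ − p₀)/p₁ = (0.31 − 0.054) / 0.31 ≈ 0.82581.
Attributable cases ≈ PN × (exposed cases) = 0.82581 × 888 ≈ 733.32.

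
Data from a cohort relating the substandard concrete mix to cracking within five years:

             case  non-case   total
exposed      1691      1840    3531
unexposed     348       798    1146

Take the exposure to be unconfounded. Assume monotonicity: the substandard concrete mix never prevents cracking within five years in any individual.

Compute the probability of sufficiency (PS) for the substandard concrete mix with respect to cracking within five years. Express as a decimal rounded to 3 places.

PS ≈ 0.252

p₁ = P(outcome | exposed) = 1691/3531 = 0.4789
p₀ = P(outcome | unexposed) = 348/1146 = 0.30366
Under exogeneity and monotonicity, PS = (p₁ − p₀) / (1 − p₀).
PS = (0.4789 − 0.30366) / (1 − 0.30366) = 0.17524 / 0.69634 ≈ 0.2517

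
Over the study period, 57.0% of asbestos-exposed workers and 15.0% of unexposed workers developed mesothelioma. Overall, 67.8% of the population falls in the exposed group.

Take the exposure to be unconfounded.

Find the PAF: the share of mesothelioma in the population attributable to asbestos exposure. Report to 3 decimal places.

PAF ≈ 0.655

p₁ = 0.57, p₀ = 0.15.
Overall risk P(Y=1) = π·p₁ + (1−π)·p₀ = 0.678×0.57 + 0.322×0.15 = 0.43476.
Under exogeneity, PAF = [P(Y=1) − p₀] / P(Y=1).
PAF = (0.43476 − 0.15) / 0.43476 ≈ 0.6550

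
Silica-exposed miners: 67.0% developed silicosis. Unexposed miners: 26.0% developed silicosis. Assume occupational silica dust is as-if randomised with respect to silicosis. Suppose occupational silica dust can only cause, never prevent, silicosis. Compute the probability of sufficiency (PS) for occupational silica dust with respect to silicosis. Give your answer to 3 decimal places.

p₁ = 0.67, p₀ = 0.26.
Under exogeneity and monotonicity, PS = (p₁ − p₀) / (1 − p₀).
PS = (0.67 − 0.26) / (1 − 0.26) = 0.41 / 0.74 ≈ 0.5541

PS ≈ 0.554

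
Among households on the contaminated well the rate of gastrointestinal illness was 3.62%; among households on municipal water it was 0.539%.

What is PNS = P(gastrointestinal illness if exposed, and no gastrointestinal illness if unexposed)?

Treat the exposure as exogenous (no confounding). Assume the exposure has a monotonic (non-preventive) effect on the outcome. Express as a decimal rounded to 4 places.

PNS ≈ 0.0308

p₁ = 0.0362, p₀ = 0.00539.
Under exogeneity and monotonicity, PNS = p₁ − p₀.
PNS = 0.0362 − 0.00539 = 0.03081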